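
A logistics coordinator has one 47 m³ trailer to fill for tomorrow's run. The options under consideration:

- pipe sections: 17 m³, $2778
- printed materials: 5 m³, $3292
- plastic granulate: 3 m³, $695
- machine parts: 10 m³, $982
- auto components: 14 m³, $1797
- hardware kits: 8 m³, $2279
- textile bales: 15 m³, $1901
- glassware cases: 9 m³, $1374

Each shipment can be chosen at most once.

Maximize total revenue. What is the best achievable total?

10841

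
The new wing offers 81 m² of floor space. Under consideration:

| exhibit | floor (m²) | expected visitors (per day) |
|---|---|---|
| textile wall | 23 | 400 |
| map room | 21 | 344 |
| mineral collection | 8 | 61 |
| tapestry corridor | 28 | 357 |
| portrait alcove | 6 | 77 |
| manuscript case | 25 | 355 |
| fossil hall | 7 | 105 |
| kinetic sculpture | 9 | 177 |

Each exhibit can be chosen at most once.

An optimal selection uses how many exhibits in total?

4

Optimal total is 1278.
textile wall + map room + tapestry corridor + kinetic sculpture hits 1278 at 81 m².
Every optimal selection uses 4 exhibits.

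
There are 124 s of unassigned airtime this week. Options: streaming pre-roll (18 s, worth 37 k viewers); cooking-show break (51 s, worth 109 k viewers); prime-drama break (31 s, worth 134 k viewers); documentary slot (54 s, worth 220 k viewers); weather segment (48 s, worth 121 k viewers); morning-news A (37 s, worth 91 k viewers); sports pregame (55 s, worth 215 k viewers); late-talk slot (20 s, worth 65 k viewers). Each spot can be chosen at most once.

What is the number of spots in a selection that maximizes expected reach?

Best achievable expected reach is 456.
streaming pre-roll + prime-drama break + documentary slot + late-talk slot hits 456 at 123 s.
Every optimal selection uses 4 spots.

4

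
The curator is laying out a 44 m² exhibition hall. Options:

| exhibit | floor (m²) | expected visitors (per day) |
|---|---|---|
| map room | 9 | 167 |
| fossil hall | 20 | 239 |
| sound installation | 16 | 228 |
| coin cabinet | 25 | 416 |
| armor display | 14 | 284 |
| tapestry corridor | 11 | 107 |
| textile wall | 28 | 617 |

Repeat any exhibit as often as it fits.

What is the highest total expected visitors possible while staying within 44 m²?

901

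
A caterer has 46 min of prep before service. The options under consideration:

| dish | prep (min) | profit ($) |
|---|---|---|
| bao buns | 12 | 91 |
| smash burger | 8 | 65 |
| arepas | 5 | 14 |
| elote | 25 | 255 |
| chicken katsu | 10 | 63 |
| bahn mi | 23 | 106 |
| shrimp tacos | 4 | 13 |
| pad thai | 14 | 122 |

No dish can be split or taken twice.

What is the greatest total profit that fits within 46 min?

411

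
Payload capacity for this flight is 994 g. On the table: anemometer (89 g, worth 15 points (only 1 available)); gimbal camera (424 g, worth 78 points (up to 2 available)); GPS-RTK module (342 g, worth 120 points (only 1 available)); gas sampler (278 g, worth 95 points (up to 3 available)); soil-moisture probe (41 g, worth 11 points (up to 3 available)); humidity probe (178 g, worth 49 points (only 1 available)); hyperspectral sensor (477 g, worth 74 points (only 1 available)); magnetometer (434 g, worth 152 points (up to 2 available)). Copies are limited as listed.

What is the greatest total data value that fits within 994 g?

Taking the top-ratio sensors first gives GPS-RTK module + humidity probe + magnetometer for 321 (954 g).
Dropping GPS-RTK module and humidity probe frees 520 g; slotting in 2×gas sampler (556 g) lifts the total to 342 at 990 g.

342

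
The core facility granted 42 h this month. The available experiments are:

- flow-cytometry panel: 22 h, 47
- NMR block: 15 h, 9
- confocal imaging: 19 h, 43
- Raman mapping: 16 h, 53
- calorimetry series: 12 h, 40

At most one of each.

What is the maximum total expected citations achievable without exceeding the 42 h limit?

100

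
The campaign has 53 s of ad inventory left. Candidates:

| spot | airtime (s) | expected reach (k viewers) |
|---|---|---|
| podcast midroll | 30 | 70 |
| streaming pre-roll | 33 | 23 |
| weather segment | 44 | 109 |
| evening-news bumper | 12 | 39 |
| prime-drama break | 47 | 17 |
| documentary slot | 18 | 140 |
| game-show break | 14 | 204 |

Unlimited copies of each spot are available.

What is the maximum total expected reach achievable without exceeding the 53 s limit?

612

Density check — game-show break 14.57, documentary slot 7.78, evening-news bumper 3.25, weather segment 2.48 are the best per s.
Best packing: 3×game-show break — 42 s, 612 total.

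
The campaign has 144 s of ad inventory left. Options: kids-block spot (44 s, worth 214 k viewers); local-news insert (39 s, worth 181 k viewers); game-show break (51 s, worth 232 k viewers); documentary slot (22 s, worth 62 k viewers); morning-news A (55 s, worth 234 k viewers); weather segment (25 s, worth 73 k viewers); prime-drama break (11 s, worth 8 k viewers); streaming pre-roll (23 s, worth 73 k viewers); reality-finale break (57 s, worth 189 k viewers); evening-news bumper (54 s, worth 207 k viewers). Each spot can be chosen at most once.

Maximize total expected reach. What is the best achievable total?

Ranking by ratio (expected reach/s): kids-block spot 4.86, local-news insert 4.64, game-show break 4.55, morning-news A 4.25.
Filling by ratio: kids-block spot + local-news insert + game-show break for 627, with 10 s left unused.
The 51 s tied up in game-show break is better spent on morning-news A — total rises to 629 (138 s).
Runner-up kids-block spot + local-news insert + game-show break tops out at 627.

629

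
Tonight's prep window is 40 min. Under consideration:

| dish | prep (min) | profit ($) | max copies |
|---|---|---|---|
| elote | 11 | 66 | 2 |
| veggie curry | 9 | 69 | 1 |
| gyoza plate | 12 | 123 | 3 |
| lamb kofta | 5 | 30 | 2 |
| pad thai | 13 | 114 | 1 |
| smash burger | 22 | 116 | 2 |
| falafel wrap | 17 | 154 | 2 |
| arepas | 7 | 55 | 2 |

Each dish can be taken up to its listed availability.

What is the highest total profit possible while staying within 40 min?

Filling by ratio: 3×gyoza plate for 369, with 4 min left unused.
Replace gyoza plate with veggie curry + arepas: the trade gains 1 net, giving 370 at 40 min.
No other feasible combination exceeds 370.

370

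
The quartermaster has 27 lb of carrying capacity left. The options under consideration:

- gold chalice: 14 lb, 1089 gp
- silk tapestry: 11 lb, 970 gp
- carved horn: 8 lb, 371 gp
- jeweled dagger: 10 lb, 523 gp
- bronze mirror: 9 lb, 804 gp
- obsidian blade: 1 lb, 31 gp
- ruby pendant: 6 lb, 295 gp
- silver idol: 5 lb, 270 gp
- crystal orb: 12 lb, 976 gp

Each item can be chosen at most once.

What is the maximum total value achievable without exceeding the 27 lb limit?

2100

Taking the top-ratio items first gives silk tapestry + bronze mirror + obsidian blade + silver idol for 2075 (26 lb).
Replace silver idol with ruby pendant: the trade gains 25 net, giving 2100 at 27 lb.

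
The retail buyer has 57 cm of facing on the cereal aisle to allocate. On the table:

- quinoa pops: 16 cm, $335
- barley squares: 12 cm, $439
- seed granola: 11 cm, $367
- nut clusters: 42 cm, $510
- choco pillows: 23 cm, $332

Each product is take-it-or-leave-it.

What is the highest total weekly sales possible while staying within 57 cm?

1141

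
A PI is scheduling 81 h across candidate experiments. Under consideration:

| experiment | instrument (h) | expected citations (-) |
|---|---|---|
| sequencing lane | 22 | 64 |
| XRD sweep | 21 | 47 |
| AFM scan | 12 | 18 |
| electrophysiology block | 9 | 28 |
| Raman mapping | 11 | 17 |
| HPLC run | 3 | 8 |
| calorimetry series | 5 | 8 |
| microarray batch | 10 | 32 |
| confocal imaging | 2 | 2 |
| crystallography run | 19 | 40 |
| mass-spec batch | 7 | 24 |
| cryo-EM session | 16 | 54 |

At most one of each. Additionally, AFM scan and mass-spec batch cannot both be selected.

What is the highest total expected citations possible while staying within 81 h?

233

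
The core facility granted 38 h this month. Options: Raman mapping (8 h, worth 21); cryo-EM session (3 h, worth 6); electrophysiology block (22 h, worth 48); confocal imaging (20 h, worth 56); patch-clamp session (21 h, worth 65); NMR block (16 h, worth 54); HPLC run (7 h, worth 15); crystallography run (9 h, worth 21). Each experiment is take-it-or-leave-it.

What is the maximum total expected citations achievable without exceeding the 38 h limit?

119

Ranking by ratio (expected citations/h): NMR block 3.38, patch-clamp session 3.10, confocal imaging 2.80, Raman mapping 2.62.
Patch-clamp session + NMR block uses 37 of the 38 h and totals 119.
Runner-up confocal imaging + NMR block tops out at 110.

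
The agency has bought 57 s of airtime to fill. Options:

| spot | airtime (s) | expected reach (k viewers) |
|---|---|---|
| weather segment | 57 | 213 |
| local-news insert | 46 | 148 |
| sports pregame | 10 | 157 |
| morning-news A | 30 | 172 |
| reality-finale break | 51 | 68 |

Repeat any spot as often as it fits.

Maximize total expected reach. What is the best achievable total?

785

Ranking by ratio (expected reach/s): sports pregame 15.70, morning-news A 5.73, weather segment 3.74.
Best packing: 5×sports pregame — 50 s, 785 total.
The spare 7 s is too small for any remaining spot, and no exchange beats 785.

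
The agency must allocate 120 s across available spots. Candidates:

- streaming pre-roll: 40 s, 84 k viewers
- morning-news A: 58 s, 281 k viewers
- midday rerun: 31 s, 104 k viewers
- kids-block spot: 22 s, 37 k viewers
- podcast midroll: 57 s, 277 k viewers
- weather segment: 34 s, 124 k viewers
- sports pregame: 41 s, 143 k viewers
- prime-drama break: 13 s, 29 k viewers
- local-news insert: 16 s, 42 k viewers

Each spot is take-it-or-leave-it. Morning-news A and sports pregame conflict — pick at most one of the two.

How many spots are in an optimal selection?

2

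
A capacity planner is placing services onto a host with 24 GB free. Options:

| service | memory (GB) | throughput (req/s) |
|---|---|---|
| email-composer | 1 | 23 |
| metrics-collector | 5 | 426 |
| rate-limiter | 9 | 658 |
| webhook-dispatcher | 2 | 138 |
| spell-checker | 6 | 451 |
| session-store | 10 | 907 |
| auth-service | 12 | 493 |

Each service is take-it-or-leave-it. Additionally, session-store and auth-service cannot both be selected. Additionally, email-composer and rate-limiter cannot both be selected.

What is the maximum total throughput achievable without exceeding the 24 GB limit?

By throughput per GB: session-store 90.70, metrics-collector 85.20, spell-checker 75.17 lead.
Taking the top-ratio services first gives email-composer + metrics-collector + webhook-dispatcher + spell-checker + session-store for 1945 (24 GB).
The 9 GB tied up in email-composer and webhook-dispatcher and spell-checker is better spent on rate-limiter — total rises to 1991 (24 GB).
The closest alternative, email-composer + metrics-collector + webhook-dispatcher + spell-checker + session-store, reaches only 1945.

1991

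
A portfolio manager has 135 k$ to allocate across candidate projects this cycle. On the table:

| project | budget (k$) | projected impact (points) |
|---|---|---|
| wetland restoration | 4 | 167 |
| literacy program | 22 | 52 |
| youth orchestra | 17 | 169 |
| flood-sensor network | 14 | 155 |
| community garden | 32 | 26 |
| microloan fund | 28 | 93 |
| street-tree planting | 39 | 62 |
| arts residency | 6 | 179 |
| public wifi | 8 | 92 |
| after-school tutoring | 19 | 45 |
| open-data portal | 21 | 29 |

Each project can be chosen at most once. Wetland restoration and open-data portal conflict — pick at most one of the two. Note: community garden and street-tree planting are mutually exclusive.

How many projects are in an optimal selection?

Optimal total is 962.
One optimal bundle: wetland restoration + youth orchestra + flood-sensor network + microloan fund + street-tree planting + arts residency + public wifi + after-school tutoring (135 k$).
Every optimal selection uses 8 projects.

8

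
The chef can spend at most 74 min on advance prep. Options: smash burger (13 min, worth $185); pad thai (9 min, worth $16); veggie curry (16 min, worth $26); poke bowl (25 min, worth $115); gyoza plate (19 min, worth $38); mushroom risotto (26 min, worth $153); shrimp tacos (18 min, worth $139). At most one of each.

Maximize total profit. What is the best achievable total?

503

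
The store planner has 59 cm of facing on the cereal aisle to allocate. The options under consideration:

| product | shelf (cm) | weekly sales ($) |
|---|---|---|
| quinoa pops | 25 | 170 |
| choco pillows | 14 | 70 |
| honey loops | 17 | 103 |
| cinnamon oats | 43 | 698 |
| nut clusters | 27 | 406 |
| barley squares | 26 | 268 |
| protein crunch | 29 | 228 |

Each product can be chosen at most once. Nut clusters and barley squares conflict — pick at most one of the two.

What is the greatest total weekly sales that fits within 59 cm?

Density check — cinnamon oats 16.23, nut clusters 15.04, barley squares 10.31 are the best per cm.
Taking choco pillows + cinnamon oats: 57 cm used, 768 in weekly sales.
The closest alternative, cinnamon oats, reaches only 698.

768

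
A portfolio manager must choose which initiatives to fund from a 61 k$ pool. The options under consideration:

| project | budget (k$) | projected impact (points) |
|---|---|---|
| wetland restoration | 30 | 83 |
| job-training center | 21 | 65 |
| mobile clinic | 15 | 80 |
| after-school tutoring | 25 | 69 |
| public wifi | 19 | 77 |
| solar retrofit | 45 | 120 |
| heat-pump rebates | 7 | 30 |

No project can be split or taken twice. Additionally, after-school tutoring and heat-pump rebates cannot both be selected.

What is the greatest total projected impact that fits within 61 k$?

226

Ranking by ratio (projected impact/k$): mobile clinic 5.33, heat-pump rebates 4.29, public wifi 4.05.
A density-first pass picks mobile clinic + public wifi + heat-pump rebates — 187 at 41 k$.
Replace heat-pump rebates with after-school tutoring: the trade gains 39 net, giving 226 at 59 k$.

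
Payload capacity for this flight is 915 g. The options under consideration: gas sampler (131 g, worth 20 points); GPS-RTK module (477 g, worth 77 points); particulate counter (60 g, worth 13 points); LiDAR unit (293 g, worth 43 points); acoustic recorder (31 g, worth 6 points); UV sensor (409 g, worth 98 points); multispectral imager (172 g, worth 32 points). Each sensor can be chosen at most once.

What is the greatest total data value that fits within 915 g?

179

The ratio heuristic lands on gas sampler + particulate counter + acoustic recorder + UV sensor + multispectral imager (169) but leaves 112 g idle.
Dropping gas sampler and particulate counter frees 191 g; slotting in LiDAR unit (293 g) lifts the total to 179 at 905 g.
Every other selection either busts 915 g or fails to beat 179.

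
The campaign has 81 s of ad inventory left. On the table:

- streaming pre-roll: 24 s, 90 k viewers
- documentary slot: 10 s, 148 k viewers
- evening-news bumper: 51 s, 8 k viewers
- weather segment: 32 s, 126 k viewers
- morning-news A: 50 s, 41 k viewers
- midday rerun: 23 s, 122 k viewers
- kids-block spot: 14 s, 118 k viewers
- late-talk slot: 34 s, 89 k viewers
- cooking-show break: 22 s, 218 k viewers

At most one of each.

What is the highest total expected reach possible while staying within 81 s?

610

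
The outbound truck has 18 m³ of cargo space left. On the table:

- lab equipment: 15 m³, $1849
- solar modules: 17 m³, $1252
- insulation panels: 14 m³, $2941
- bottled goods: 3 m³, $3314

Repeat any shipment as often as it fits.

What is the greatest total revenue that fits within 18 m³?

By revenue per m³: bottled goods 1104.67, insulation panels 210.07, lab equipment 123.27, solar modules 73.65 lead.
The ratio ordering already packs tightly: 6×bottled goods, 18 m³, 19884.

19884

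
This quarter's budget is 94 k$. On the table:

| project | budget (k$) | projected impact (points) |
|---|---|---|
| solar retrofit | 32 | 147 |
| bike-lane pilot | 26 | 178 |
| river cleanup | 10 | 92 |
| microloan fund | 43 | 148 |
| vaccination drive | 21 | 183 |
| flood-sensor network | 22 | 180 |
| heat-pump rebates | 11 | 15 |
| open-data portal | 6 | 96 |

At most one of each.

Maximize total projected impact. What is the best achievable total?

729

Density check — open-data portal 16.00, river cleanup 9.20, vaccination drive 8.71, flood-sensor network 8.18 are the best per k$.
Taking bike-lane pilot + river cleanup + vaccination drive + flood-sensor network + open-data portal: 85 k$ used, 729 in projected impact.
The closest alternative, solar retrofit + river cleanup + vaccination drive + flood-sensor network + open-data portal, reaches only 698.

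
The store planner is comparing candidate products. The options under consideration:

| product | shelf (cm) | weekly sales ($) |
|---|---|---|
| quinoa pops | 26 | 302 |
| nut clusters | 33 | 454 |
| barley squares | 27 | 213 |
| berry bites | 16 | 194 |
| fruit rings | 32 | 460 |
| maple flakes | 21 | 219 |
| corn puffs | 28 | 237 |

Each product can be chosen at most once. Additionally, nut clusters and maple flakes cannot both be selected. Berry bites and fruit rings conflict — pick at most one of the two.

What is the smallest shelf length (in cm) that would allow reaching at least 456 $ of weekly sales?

Need the lightest bundle worth ≥ 456.
fruit rings: 460 weekly sales at 32 cm.
No combination under 32 cm hits 456.

32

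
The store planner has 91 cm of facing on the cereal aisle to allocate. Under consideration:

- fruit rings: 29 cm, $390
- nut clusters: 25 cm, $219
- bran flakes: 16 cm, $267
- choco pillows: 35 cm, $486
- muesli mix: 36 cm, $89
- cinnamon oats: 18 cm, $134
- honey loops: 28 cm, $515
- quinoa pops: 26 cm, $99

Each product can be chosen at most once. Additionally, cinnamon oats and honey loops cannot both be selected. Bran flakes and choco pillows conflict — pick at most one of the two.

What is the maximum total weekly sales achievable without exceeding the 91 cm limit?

Taking nut clusters + choco pillows + honey loops: 88 cm used, 1220 in weekly sales.

1220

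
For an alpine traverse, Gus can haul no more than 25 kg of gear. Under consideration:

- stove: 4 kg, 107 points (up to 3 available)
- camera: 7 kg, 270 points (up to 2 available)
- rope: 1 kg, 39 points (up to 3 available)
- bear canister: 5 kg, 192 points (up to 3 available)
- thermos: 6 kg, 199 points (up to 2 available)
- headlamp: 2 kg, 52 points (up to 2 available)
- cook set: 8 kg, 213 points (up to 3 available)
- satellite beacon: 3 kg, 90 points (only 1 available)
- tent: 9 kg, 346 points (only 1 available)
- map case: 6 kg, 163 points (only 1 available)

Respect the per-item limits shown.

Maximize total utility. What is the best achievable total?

964

Ranking by ratio (utility/kg): rope 39.00, camera 38.57, tent 38.44, bear canister 38.40.
Taking the top-ratio items first gives 2×camera + 3×rope + bear canister + satellite beacon for 939 (25 kg).
Dropping rope and bear canister and satellite beacon frees 9 kg; slotting in tent (9 kg) lifts the total to 964 at 25 kg.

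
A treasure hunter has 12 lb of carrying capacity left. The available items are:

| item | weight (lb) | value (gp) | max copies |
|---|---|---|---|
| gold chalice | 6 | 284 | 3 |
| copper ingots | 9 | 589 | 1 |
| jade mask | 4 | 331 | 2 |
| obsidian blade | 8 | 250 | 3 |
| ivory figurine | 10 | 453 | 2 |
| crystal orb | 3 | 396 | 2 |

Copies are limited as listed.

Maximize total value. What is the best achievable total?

1123

Jade mask + 2×crystal orb uses 10 of the 12 lb and totals 1123.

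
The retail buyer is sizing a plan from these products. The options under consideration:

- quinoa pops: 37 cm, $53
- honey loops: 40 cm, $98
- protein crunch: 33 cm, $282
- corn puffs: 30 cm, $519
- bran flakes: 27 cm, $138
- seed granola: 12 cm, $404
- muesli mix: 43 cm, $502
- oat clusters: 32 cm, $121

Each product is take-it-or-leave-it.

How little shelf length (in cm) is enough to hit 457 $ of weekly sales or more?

Need the lightest bundle worth ≥ 457.
corn puffs: 519 weekly sales at 30 cm.
No combination under 30 cm hits 457.

30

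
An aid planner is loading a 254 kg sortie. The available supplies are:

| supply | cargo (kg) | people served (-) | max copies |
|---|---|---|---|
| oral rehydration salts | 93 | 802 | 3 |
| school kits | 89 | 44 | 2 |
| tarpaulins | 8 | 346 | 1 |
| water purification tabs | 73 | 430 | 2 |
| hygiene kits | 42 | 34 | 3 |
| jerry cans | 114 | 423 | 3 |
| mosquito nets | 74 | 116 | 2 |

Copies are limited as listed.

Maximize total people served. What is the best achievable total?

2008

By people served per kg: tarpaulins 43.25, oral rehydration salts 8.62, water purification tabs 5.89, jerry cans 3.71 lead.
Filling by ratio: 2×oral rehydration salts + tarpaulins + hygiene kits for 1984, with 18 kg left unused.
Replace oral rehydration salts and hygiene kits with 2×water purification tabs: the trade gains 24 net, giving 2008 at 247 kg.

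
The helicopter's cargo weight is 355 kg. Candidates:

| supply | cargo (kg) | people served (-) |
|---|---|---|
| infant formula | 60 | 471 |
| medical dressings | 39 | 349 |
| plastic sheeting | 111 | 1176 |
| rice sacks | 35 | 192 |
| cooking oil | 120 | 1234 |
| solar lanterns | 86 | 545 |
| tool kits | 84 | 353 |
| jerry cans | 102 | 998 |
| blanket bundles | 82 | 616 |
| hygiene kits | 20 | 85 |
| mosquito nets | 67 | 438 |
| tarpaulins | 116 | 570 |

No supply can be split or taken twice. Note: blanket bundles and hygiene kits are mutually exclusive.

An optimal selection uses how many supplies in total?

4

Best achievable people served is 3493.
One optimal bundle: plastic sheeting + cooking oil + jerry cans + hygiene kits (353 kg).
All optima have 4 supplies.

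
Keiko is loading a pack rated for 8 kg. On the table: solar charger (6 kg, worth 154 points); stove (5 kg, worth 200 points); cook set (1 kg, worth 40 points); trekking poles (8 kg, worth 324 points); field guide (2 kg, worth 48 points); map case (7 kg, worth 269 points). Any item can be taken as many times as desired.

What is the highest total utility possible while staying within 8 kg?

Taking trekking poles: 8 kg used, 324 in utility.
Nothing else within 8 kg beats 324.

324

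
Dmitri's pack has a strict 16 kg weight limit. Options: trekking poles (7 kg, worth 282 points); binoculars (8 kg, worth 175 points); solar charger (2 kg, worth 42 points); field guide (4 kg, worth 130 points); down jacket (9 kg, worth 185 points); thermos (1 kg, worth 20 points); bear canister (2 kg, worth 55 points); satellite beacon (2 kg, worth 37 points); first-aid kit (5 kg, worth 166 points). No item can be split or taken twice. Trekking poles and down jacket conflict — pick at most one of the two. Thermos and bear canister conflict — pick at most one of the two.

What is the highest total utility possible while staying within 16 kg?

Best packing: trekking poles + field guide + first-aid kit — 16 kg, 578 total.

578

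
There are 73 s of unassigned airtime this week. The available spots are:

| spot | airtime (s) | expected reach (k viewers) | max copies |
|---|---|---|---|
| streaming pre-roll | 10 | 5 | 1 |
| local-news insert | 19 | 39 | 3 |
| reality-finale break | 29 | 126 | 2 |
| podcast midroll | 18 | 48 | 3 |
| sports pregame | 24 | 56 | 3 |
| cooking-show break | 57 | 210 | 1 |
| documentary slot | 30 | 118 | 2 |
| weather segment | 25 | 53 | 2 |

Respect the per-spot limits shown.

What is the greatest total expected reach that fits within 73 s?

257

The ratio ordering already packs tightly: streaming pre-roll + 2×reality-finale break, 68 s, 257.
The spare 5 s is too small for any remaining spot, and no exchange beats 257.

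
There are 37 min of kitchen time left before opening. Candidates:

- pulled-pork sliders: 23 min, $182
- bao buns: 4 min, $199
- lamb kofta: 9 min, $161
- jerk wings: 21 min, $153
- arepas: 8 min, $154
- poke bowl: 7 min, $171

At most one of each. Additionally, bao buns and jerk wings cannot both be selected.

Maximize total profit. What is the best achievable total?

685

Density check — bao buns 49.75, poke bowl 24.43, arepas 19.25, lamb kofta 17.89 are the best per min.
Bao buns + lamb kofta + arepas + poke bowl uses 28 of the 37 min and totals 685.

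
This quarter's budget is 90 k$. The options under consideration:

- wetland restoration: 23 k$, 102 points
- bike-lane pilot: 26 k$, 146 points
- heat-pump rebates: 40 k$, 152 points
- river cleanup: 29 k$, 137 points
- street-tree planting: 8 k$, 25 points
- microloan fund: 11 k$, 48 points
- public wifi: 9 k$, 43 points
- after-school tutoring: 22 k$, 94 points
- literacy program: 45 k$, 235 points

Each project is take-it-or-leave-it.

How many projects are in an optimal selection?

4

The maximum projected impact within 90 k$ is 454.
For example bike-lane pilot + street-tree planting + microloan fund + literacy program achieves it, using 90 k$.
All optima have 4 projects.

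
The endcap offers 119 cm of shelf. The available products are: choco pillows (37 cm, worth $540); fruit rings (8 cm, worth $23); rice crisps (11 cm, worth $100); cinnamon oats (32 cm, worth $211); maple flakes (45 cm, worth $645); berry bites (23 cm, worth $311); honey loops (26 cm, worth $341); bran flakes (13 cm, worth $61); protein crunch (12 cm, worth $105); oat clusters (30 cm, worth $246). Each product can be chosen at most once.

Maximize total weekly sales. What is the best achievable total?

By weekly sales per cm: choco pillows 14.59, maple flakes 14.33, berry bites 13.52, honey loops 13.12 lead.
Taking the top-ratio products first gives choco pillows + rice crisps + maple flakes + berry bites for 1596 (116 cm).
Dropping berry bites frees 23 cm; slotting in honey loops (26 cm) lifts the total to 1626 at 119 cm.
Nothing else within 119 cm beats 1626.

1626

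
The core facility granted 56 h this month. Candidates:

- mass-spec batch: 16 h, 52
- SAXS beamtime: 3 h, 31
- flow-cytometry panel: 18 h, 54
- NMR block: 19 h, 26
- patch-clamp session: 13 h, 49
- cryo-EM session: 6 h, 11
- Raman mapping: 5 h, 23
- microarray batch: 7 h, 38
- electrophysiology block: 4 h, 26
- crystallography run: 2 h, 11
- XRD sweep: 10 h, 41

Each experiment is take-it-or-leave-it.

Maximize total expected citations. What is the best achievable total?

248

Taking the top-ratio experiments first gives SAXS beamtime + patch-clamp session + cryo-EM session + Raman mapping + microarray batch + electrophysiology block + crystallography run + XRD sweep for 230 (50 h).
The 11 h tied up in cryo-EM session and Raman mapping is better spent on mass-spec batch — total rises to 248 (55 h).
Next best is mass-spec batch + SAXS beamtime + patch-clamp session + Raman mapping + microarray batch + crystallography run + XRD sweep at 245 (56 h) — short by 3.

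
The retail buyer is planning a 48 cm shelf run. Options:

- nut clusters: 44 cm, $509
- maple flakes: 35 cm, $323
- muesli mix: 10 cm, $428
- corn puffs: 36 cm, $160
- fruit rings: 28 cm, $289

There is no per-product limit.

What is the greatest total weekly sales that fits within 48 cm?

The ratio ordering already packs tightly: 4×muesli mix, 40 cm, 1712.

1712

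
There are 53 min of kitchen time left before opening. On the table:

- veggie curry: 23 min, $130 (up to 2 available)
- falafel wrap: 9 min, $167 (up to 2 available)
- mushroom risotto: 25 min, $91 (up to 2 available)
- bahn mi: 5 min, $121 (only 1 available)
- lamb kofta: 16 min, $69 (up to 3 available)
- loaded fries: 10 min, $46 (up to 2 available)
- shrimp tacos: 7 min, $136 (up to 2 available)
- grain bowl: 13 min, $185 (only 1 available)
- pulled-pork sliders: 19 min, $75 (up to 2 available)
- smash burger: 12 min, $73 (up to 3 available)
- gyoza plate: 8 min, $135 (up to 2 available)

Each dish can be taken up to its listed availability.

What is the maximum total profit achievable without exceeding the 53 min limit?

997

Density check — bahn mi 24.20, shrimp tacos 19.43, falafel wrap 18.56, gyoza plate 16.88 are the best per min.
Taking 2×falafel wrap + bahn mi + 2×shrimp tacos + 2×gyoza plate: 53 min used, 997 in profit.
Nothing else within 53 min beats 997.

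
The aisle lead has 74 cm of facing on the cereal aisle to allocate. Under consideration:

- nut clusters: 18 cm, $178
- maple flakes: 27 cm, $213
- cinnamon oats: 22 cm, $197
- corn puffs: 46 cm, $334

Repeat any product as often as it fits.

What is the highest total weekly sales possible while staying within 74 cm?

712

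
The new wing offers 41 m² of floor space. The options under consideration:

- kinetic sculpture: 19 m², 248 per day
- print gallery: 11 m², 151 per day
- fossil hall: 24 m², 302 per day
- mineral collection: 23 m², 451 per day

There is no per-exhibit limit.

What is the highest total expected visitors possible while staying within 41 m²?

602

By expected visitors per m²: mineral collection 19.61, print gallery 13.73, kinetic sculpture 13.05, fossil hall 12.58 lead.
Taking print gallery + mineral collection: 34 m² used, 602 in expected visitors.
The spare 7 m² is too small for any remaining exhibit, and no exchange beats 602.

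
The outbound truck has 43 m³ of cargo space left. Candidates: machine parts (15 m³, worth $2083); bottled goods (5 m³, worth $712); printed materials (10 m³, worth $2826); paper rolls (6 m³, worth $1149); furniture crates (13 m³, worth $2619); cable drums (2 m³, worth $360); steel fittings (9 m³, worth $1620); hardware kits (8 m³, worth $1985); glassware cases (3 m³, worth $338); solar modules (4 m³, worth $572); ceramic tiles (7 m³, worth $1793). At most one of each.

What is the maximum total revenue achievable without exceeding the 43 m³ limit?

Taking the top-ratio shipments first gives printed materials + furniture crates + cable drums + hardware kits + glassware cases + ceramic tiles for 9921 (43 m³).
Replace cable drums and glassware cases with bottled goods: the trade gains 14 net, giving 9935 at 43 m³.
Runner-up printed materials + furniture crates + cable drums + hardware kits + glassware cases + ceramic tiles tops out at 9921.

9935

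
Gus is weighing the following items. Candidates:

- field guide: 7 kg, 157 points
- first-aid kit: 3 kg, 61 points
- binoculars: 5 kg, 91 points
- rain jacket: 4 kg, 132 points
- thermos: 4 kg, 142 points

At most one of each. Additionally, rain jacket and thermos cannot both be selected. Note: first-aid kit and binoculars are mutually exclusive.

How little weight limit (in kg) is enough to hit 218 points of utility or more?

9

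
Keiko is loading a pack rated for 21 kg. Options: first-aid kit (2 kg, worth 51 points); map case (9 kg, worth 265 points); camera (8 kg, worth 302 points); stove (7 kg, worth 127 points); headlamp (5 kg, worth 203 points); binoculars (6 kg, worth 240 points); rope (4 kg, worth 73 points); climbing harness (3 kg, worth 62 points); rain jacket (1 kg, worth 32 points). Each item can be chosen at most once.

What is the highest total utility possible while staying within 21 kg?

796

Ranking by ratio (utility/kg): headlamp 40.60, binoculars 40.00, camera 37.75.
The ratio heuristic lands on camera + headlamp + binoculars + rain jacket (777) but leaves 1 kg idle.
Dropping rain jacket frees 1 kg; slotting in first-aid kit (2 kg) lifts the total to 796 at 21 kg.
Runner-up camera + headlamp + binoculars + rain jacket tops out at 777.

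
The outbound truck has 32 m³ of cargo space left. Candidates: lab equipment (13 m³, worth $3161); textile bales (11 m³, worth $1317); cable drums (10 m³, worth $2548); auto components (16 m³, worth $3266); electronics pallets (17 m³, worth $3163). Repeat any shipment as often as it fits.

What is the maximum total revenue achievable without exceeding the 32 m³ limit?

7644

The ratio ordering already packs tightly: 3×cable drums, 30 m³, 7644.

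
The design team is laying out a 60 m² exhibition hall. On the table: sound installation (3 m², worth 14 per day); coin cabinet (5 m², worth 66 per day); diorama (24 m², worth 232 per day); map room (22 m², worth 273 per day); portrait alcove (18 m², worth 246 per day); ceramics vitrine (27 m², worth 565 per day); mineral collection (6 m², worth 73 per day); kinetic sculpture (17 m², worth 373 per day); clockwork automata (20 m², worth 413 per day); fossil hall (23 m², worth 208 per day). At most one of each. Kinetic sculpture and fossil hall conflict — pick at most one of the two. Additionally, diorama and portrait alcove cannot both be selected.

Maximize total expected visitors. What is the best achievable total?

Greedy by ratio would take sound installation + coin cabinet + ceramics vitrine + mineral collection + kinetic sculpture: 58 m² used, total 1091.
Dropping sound installation and kinetic sculpture frees 20 m²; slotting in clockwork automata (20 m²) lifts the total to 1117 at 58 m².
The spare 2 m² is too small for any remaining exhibit, and no feasible exchange beats 1117.

1117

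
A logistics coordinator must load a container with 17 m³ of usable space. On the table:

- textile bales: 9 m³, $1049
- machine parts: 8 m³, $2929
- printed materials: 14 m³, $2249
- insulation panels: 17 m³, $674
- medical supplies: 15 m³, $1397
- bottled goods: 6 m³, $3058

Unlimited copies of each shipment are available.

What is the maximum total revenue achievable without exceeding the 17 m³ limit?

The ratio ordering already packs tightly: 2×bottled goods, 12 m³, 6116.
That's the maximum — no swap from here does better than 6116.

6116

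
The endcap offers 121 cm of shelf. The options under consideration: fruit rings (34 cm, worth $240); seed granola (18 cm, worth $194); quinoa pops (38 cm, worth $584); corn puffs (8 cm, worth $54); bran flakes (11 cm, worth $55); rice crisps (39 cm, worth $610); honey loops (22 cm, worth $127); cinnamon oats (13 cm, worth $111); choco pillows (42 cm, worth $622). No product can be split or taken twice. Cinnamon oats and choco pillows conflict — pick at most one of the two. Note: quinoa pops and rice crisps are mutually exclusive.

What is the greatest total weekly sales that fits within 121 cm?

1553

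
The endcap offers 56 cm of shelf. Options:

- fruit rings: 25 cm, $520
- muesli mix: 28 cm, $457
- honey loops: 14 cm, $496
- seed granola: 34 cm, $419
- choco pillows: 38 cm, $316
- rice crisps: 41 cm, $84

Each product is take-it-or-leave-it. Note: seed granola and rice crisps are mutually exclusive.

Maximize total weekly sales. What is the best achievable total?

1016

Taking fruit rings + honey loops: 39 cm used, 1016 in weekly sales.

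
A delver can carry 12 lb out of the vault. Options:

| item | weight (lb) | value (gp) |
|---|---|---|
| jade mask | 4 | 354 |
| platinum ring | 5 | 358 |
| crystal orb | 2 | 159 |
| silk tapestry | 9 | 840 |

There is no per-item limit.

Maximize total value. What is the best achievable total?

1062

Ranking by ratio (value/lb): silk tapestry 93.33, jade mask 88.50, crystal orb 79.50.
Filling by ratio: crystal orb + silk tapestry for 999, with 1 lb left unused.
The 11 lb tied up in crystal orb and silk tapestry is better spent on 3×jade mask — total rises to 1062 (12 lb).
Nothing else within 12 lb beats 1062.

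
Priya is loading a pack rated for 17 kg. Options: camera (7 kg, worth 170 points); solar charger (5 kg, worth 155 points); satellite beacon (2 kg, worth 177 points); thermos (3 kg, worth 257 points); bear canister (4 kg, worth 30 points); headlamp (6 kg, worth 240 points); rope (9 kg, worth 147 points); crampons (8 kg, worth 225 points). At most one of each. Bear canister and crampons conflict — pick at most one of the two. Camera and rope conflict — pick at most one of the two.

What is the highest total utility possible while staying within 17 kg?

829

Density check — satellite beacon 88.50, thermos 85.67, headlamp 40.00, solar charger 31.00 are the best per kg.
The ratio ordering already packs tightly: solar charger + satellite beacon + thermos + headlamp, 16 kg, 829.
Every other selection either busts 17 kg or breaks a pairing rule or fails to beat 829.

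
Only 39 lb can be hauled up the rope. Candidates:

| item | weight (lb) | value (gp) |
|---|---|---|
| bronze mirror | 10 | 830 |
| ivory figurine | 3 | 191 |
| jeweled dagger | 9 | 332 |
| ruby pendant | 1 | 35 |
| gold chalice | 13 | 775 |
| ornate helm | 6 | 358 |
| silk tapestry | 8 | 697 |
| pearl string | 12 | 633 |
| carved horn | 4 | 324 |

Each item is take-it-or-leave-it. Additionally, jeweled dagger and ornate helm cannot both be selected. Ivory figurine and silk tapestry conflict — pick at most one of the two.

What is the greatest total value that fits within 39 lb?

Ranking by ratio (value/lb): silk tapestry 87.12, bronze mirror 83.00, carved horn 81.00, ivory figurine 63.67.
Best packing: bronze mirror + ruby pendant + gold chalice + ornate helm + silk tapestry — 38 lb, 2695 total.
Nothing else feasible within 39 lb beats 2695.

2695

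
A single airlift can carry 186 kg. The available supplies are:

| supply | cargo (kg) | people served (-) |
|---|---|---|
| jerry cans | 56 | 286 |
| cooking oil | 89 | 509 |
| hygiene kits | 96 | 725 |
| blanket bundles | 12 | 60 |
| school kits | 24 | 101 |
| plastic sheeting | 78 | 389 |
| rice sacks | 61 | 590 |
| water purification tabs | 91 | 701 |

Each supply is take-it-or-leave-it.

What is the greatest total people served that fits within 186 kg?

Filling by ratio: blanket bundles + rice sacks + water purification tabs for 1351, with 22 kg left unused.
The 103 kg tied up in blanket bundles and water purification tabs is better spent on hygiene kits + school kits — total rises to 1416 (181 kg).
Runner-up school kits + rice sacks + water purification tabs tops out at 1392.

1416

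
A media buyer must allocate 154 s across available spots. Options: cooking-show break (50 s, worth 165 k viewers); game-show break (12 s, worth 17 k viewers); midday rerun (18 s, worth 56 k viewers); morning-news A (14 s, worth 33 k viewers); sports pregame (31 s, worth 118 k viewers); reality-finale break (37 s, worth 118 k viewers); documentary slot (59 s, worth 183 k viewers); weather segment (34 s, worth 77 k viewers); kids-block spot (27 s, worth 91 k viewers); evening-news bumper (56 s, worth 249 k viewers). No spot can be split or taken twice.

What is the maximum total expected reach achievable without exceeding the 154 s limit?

576

Ranking by ratio (expected reach/s): evening-news bumper 4.45, sports pregame 3.81, kids-block spot 3.37, cooking-show break 3.30.
The ratio ordering already packs tightly: sports pregame + reality-finale break + kids-block spot + evening-news bumper, 151 s, 576.
An exhaustive check of the 1024 subsets confirms 576.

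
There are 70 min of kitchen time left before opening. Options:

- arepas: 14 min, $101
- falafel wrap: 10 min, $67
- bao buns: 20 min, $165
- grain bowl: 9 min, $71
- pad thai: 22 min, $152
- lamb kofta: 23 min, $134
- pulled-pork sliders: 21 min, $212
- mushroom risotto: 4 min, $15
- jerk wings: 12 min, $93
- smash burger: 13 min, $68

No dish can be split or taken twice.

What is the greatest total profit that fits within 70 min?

Ranking by ratio (profit/min): pulled-pork sliders 10.10, bao buns 8.25, grain bowl 7.89.
The ratio heuristic lands on bao buns + grain bowl + pulled-pork sliders + mushroom risotto + jerk wings (556) but leaves 4 min idle.
The 13 min tied up in grain bowl and mushroom risotto is better spent on arepas — total rises to 571 (67 min).

571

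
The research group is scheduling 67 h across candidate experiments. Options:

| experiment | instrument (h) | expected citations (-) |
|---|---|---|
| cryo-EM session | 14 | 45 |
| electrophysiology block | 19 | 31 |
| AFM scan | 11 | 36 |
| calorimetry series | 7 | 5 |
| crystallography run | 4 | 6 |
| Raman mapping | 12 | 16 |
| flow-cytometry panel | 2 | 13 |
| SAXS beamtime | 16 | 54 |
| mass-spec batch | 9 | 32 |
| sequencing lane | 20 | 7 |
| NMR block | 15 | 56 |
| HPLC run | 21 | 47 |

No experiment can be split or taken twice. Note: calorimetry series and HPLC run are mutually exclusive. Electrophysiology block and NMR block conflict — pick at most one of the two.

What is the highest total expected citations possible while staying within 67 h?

236

By expected citations per h: flow-cytometry panel 6.50, NMR block 3.73, mass-spec batch 3.56, SAXS beamtime 3.38 lead.
The ratio ordering already packs tightly: cryo-EM session + AFM scan + flow-cytometry panel + SAXS beamtime + mass-spec batch + NMR block, 67 h, 236.
Nothing else feasible within 67 h beats 236.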